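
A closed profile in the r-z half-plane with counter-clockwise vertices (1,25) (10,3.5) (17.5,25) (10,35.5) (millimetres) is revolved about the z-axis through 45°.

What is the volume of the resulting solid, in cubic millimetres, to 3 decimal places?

Volume = 1969.779 mm³

Profile (r,z), 4 vertices: (1,25) (10,3.5) (17.5,25) (10,35.5)
edge 0: (1,25)→(10,3.5)  cross = 1·3.5 − 10·25 = -246.5000; (r_i+r_j)·cross = 11·-246.5000 = -2711.5000
edge 1: (10,3.5)→(17.5,25)  cross = 10·25 − 17.5·3.5 = 188.7500; (r_i+r_j)·cross = 27.5·188.7500 = 5190.6250
edge 2: (17.5,25)→(10,35.5)  cross = 17.5·35.5 − 10·25 = 371.2500; (r_i+r_j)·cross = 27.5·371.2500 = 10209.3750
edge 3: (10,35.5)→(1,25)  cross = 10·25 − 1·35.5 = 214.5000; (r_i+r_j)·cross = 11·214.5000 = 2359.5000
Σcross = 528.0000 → A = |Σcross|/2 = 264.0000 mm²
Σ(r_i+r_j)·cross = 15048.0000 → first moment M = |Σ|/6 = 2508.0000
R_c = M/A = 2508.0000/264.0000 = 9.5000 mm
θ = 45° = 0.785398 rad
V = θ·R_c·A = 0.785398·9.5000·264.0000 = 1969.779 mm³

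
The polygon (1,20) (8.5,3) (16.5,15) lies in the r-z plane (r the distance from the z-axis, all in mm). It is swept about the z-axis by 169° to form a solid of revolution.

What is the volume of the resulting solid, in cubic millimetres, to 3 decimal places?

Volume = 2888.648 mm³

Profile (r,z), 3 vertices: (1,20) (8.5,3) (16.5,15)
edge 0: (1,20)→(8.5,3)  cross = 1·3 − 8.5·20 = -167.0000; (r_i+r_j)·cross = 9.5·-167.0000 = -1586.5000
edge 1: (8.5,3)→(16.5,15)  cross = 8.5·15 − 16.5·3 = 78.0000; (r_i+r_j)·cross = 25·78.0000 = 1950.0000
edge 2: (16.5,15)→(1,20)  cross = 16.5·20 − 1·15 = 315.0000; (r_i+r_j)·cross = 17.5·315.0000 = 5512.5000
Σcross = 226.0000 → A = |Σcross|/2 = 113.0000 mm²
Σ(r_i+r_j)·cross = 5876.0000 → first moment M = |Σ|/6 = 979.3333
R_c = M/A = 979.3333/113.0000 = 8.6667 mm
θ = 169° = 2.949606 rad
V = θ·R_c·A = 2.949606·8.6667·113.0000 = 2888.648 mm³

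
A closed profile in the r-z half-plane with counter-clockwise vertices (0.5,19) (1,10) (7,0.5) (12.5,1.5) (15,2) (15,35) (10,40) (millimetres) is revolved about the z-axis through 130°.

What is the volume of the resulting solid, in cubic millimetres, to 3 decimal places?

Profile (r,z), 7 vertices: (0.5,19) (1,10) (7,0.5) (12.5,1.5) (15,2) (15,35) (10,40)
edge 0: (0.5,19)→(1,10)  cross = 0.5·10 − 1·19 = -14.0000; (r_i+r_j)·cross = 1.5·-14.0000 = -21.0000
edge 1: (1,10)→(7,0.5)  cross = 1·0.5 − 7·10 = -69.5000; (r_i+r_j)·cross = 8·-69.5000 = -556.0000
edge 2: (7,0.5)→(12.5,1.5)  cross = 7·1.5 − 12.5·0.5 = 4.2500; (r_i+r_j)·cross = 19.5·4.2500 = 82.8750
edge 3: (12.5,1.5)→(15,2)  cross = 12.5·2 − 15·1.5 = 2.5000; (r_i+r_j)·cross = 27.5·2.5000 = 68.7500
edge 4: (15,2)→(15,35)  cross = 15·35 − 15·2 = 495.0000; (r_i+r_j)·cross = 30·495.0000 = 14850.0000
edge 5: (15,35)→(10,40)  cross = 15·40 − 10·35 = 250.0000; (r_i+r_j)·cross = 25·250.0000 = 6250.0000
edge 6: (10,40)→(0.5,19)  cross = 10·19 − 0.5·40 = 170.0000; (r_i+r_j)·cross = 10.5·170.0000 = 1785.0000
Σcross = 838.2500 → A = |Σcross|/2 = 419.1250 mm²
Σ(r_i+r_j)·cross = 22459.6250 → first moment M = |Σ|/6 = 3743.2708
R_c = M/A = 3743.2708/419.1250 = 8.9312 mm
θ = 130° = 2.268928 rad
V = θ·R_c·A = 2.268928·8.9312·419.1250 = 8493.212 mm³

Volume = 8493.212 mm³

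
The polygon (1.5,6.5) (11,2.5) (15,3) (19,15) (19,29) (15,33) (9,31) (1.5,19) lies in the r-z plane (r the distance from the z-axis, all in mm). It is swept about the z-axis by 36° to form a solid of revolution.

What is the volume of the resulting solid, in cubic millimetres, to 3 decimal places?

Volume = 2792.575 mm³

Profile (r,z), 8 vertices: (1.5,6.5) (11,2.5) (15,3) (19,15) (19,29) (15,33) (9,31) (1.5,19)
edge 0: (1.5,6.5)→(11,2.5)  cross = 1.5·2.5 − 11·6.5 = -67.7500; (r_i+r_j)·cross = 12.5·-67.7500 = -846.8750
edge 1: (11,2.5)→(15,3)  cross = 11·3 − 15·2.5 = -4.5000; (r_i+r_j)·cross = 26·-4.5000 = -117.0000
edge 2: (15,3)→(19,15)  cross = 15·15 − 19·3 = 168.0000; (r_i+r_j)·cross = 34·168.0000 = 5712.0000
edge 3: (19,15)→(19,29)  cross = 19·29 − 19·15 = 266.0000; (r_i+r_j)·cross = 38·266.0000 = 10108.0000
edge 4: (19,29)→(15,33)  cross = 19·33 − 15·29 = 192.0000; (r_i+r_j)·cross = 34·192.0000 = 6528.0000
edge 5: (15,33)→(9,31)  cross = 15·31 − 9·33 = 168.0000; (r_i+r_j)·cross = 24·168.0000 = 4032.0000
edge 6: (9,31)→(1.5,19)  cross = 9·19 − 1.5·31 = 124.5000; (r_i+r_j)·cross = 10.5·124.5000 = 1307.2500
edge 7: (1.5,19)→(1.5,6.5)  cross = 1.5·6.5 − 1.5·19 = -18.7500; (r_i+r_j)·cross = 3·-18.7500 = -56.2500
Σcross = 827.5000 → A = |Σcross|/2 = 413.7500 mm²
Σ(r_i+r_j)·cross = 26667.1250 → first moment M = |Σ|/6 = 4444.5208
R_c = M/A = 4444.5208/413.7500 = 10.7420 mm
θ = 36° = 0.628319 rad
V = θ·R_c·A = 0.628319·10.7420·413.7500 = 2792.575 mm³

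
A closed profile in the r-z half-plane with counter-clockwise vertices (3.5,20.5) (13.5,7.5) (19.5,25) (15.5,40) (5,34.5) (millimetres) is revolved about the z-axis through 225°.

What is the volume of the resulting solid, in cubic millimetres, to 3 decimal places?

Profile (r,z), 5 vertices: (3.5,20.5) (13.5,7.5) (19.5,25) (15.5,40) (5,34.5)
edge 0: (3.5,20.5)→(13.5,7.5)  cross = 3.5·7.5 − 13.5·20.5 = -250.5000; (r_i+r_j)·cross = 17·-250.5000 = -4258.5000
edge 1: (13.5,7.5)→(19.5,25)  cross = 13.5·25 − 19.5·7.5 = 191.2500; (r_i+r_j)·cross = 33·191.2500 = 6311.2500
edge 2: (19.5,25)→(15.5,40)  cross = 19.5·40 − 15.5·25 = 392.5000; (r_i+r_j)·cross = 35·392.5000 = 13737.5000
edge 3: (15.5,40)→(5,34.5)  cross = 15.5·34.5 − 5·40 = 334.7500; (r_i+r_j)·cross = 20.5·334.7500 = 6862.3750
edge 4: (5,34.5)→(3.5,20.5)  cross = 5·20.5 − 3.5·34.5 = -18.2500; (r_i+r_j)·cross = 8.5·-18.2500 = -155.1250
Σcross = 649.7500 → A = |Σcross|/2 = 324.8750 mm²
Σ(r_i+r_j)·cross = 22497.5000 → first moment M = |Σ|/6 = 3749.5833
R_c = M/A = 3749.5833/324.8750 = 11.5416 mm
θ = 225° = 3.926991 rad
V = θ·R_c·A = 3.926991·11.5416·324.8750 = 14724.579 mm³

Volume = 14724.579 mm³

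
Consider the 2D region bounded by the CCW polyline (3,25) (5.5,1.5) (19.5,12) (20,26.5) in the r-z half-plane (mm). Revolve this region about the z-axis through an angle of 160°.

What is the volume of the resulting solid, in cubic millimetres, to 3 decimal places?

Profile (r,z), 4 vertices: (3,25) (5.5,1.5) (19.5,12) (20,26.5)
edge 0: (3,25)→(5.5,1.5)  cross = 3·1.5 − 5.5·25 = -133.0000; (r_i+r_j)·cross = 8.5·-133.0000 = -1130.5000
edge 1: (5.5,1.5)→(19.5,12)  cross = 5.5·12 − 19.5·1.5 = 36.7500; (r_i+r_j)·cross = 25·36.7500 = 918.7500
edge 2: (19.5,12)→(20,26.5)  cross = 19.5·26.5 − 20·12 = 276.7500; (r_i+r_j)·cross = 39.5·276.7500 = 10931.6250
edge 3: (20,26.5)→(3,25)  cross = 20·25 − 3·26.5 = 420.5000; (r_i+r_j)·cross = 23·420.5000 = 9671.5000
Σcross = 601.0000 → A = |Σcross|/2 = 300.5000 mm²
Σ(r_i+r_j)·cross = 20391.3750 → first moment M = |Σ|/6 = 3398.5625
R_c = M/A = 3398.5625/300.5000 = 11.3097 mm
θ = 160° = 2.792527 rad
V = θ·R_c·A = 2.792527·11.3097·300.5000 = 9490.577 mm³

Volume = 9490.577 mm³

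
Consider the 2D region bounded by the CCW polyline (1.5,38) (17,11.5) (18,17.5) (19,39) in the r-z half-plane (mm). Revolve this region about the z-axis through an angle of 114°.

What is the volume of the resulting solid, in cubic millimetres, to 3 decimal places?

Volume = 6237.259 mm³

Profile (r,z), 4 vertices: (1.5,38) (17,11.5) (18,17.5) (19,39)
edge 0: (1.5,38)→(17,11.5)  cross = 1.5·11.5 − 17·38 = -628.7500; (r_i+r_j)·cross = 18.5·-628.7500 = -11631.8750
edge 1: (17,11.5)→(18,17.5)  cross = 17·17.5 − 18·11.5 = 90.5000; (r_i+r_j)·cross = 35·90.5000 = 3167.5000
edge 2: (18,17.5)→(19,39)  cross = 18·39 − 19·17.5 = 369.5000; (r_i+r_j)·cross = 37·369.5000 = 13671.5000
edge 3: (19,39)→(1.5,38)  cross = 19·38 − 1.5·39 = 663.5000; (r_i+r_j)·cross = 20.5·663.5000 = 13601.7500
Σcross = 494.7500 → A = |Σcross|/2 = 247.3750 mm²
Σ(r_i+r_j)·cross = 18808.8750 → first moment M = |Σ|/6 = 3134.8125
R_c = M/A = 3134.8125/247.3750 = 12.6723 mm
θ = 114° = 1.989675 rad
V = θ·R_c·A = 1.989675·12.6723·247.3750 = 6237.259 mm³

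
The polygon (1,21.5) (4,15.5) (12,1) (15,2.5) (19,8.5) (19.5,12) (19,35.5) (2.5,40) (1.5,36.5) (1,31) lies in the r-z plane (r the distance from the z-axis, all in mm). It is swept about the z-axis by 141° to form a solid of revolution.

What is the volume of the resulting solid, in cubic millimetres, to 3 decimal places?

Profile (r,z), 10 vertices: (1,21.5) (4,15.5) (12,1) (15,2.5) (19,8.5) (19.5,12) (19,35.5) (2.5,40) (1.5,36.5) (1,31)
edge 0: (1,21.5)→(4,15.5)  cross = 1·15.5 − 4·21.5 = -70.5000; (r_i+r_j)·cross = 5·-70.5000 = -352.5000
edge 1: (4,15.5)→(12,1)  cross = 4·1 − 12·15.5 = -182.0000; (r_i+r_j)·cross = 16·-182.0000 = -2912.0000
edge 2: (12,1)→(15,2.5)  cross = 12·2.5 − 15·1 = 15.0000; (r_i+r_j)·cross = 27·15.0000 = 405.0000
edge 3: (15,2.5)→(19,8.5)  cross = 15·8.5 − 19·2.5 = 80.0000; (r_i+r_j)·cross = 34·80.0000 = 2720.0000
edge 4: (19,8.5)→(19.5,12)  cross = 19·12 − 19.5·8.5 = 62.2500; (r_i+r_j)·cross = 38.5·62.2500 = 2396.6250
edge 5: (19.5,12)→(19,35.5)  cross = 19.5·35.5 − 19·12 = 464.2500; (r_i+r_j)·cross = 38.5·464.2500 = 17873.6250
edge 6: (19,35.5)→(2.5,40)  cross = 19·40 − 2.5·35.5 = 671.2500; (r_i+r_j)·cross = 21.5·671.2500 = 14431.8750
edge 7: (2.5,40)→(1.5,36.5)  cross = 2.5·36.5 − 1.5·40 = 31.2500; (r_i+r_j)·cross = 4·31.2500 = 125.0000
edge 8: (1.5,36.5)→(1,31)  cross = 1.5·31 − 1·36.5 = 10.0000; (r_i+r_j)·cross = 2.5·10.0000 = 25.0000
edge 9: (1,31)→(1,21.5)  cross = 1·21.5 − 1·31 = -9.5000; (r_i+r_j)·cross = 2·-9.5000 = -19.0000
Σcross = 1072.0000 → A = |Σcross|/2 = 536.0000 mm²
Σ(r_i+r_j)·cross = 34693.6250 → first moment M = |Σ|/6 = 5782.2708
R_c = M/A = 5782.2708/536.0000 = 10.7878 mm
θ = 141° = 2.460914 rad
V = θ·R_c·A = 2.460914·10.7878·536.0000 = 14229.673 mm³

Volume = 14229.673 mm³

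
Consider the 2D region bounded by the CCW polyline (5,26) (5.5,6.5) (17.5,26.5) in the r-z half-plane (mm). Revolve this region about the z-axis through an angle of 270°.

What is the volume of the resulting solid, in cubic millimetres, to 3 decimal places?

Volume = 5365.840 mm³

Profile (r,z), 3 vertices: (5,26) (5.5,6.5) (17.5,26.5)
edge 0: (5,26)→(5.5,6.5)  cross = 5·6.5 − 5.5·26 = -110.5000; (r_i+r_j)·cross = 10.5·-110.5000 = -1160.2500
edge 1: (5.5,6.5)→(17.5,26.5)  cross = 5.5·26.5 − 17.5·6.5 = 32.0000; (r_i+r_j)·cross = 23·32.0000 = 736.0000
edge 2: (17.5,26.5)→(5,26)  cross = 17.5·26 − 5·26.5 = 322.5000; (r_i+r_j)·cross = 22.5·322.5000 = 7256.2500
Σcross = 244.0000 → A = |Σcross|/2 = 122.0000 mm²
Σ(r_i+r_j)·cross = 6832.0000 → first moment M = |Σ|/6 = 1138.6667
R_c = M/A = 1138.6667/122.0000 = 9.3333 mm
θ = 270° = 4.712389 rad
V = θ·R_c·A = 4.712389·9.3333·122.0000 = 5365.840 mm³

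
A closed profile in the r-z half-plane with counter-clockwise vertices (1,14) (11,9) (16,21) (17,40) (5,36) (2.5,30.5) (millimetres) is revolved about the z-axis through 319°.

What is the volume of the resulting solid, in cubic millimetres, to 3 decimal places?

Volume = 18091.453 mm³

Profile (r,z), 6 vertices: (1,14) (11,9) (16,21) (17,40) (5,36) (2.5,30.5)
edge 0: (1,14)→(11,9)  cross = 1·9 − 11·14 = -145.0000; (r_i+r_j)·cross = 12·-145.0000 = -1740.0000
edge 1: (11,9)→(16,21)  cross = 11·21 − 16·9 = 87.0000; (r_i+r_j)·cross = 27·87.0000 = 2349.0000
edge 2: (16,21)→(17,40)  cross = 16·40 − 17·21 = 283.0000; (r_i+r_j)·cross = 33·283.0000 = 9339.0000
edge 3: (17,40)→(5,36)  cross = 17·36 − 5·40 = 412.0000; (r_i+r_j)·cross = 22·412.0000 = 9064.0000
edge 4: (5,36)→(2.5,30.5)  cross = 5·30.5 − 2.5·36 = 62.5000; (r_i+r_j)·cross = 7.5·62.5000 = 468.7500
edge 5: (2.5,30.5)→(1,14)  cross = 2.5·14 − 1·30.5 = 4.5000; (r_i+r_j)·cross = 3.5·4.5000 = 15.7500
Σcross = 704.0000 → A = |Σcross|/2 = 352.0000 mm²
Σ(r_i+r_j)·cross = 19496.5000 → first moment M = |Σ|/6 = 3249.4167
R_c = M/A = 3249.4167/352.0000 = 9.2313 mm
θ = 319° = 5.567600 rad
V = θ·R_c·A = 5.567600·9.2313·352.0000 = 18091.453 mm³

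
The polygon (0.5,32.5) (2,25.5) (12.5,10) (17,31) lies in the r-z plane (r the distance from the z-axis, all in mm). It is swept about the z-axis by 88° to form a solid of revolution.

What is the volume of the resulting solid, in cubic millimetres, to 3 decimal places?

Volume = 2905.711 mm³

Profile (r,z), 4 vertices: (0.5,32.5) (2,25.5) (12.5,10) (17,31)
edge 0: (0.5,32.5)→(2,25.5)  cross = 0.5·25.5 − 2·32.5 = -52.2500; (r_i+r_j)·cross = 2.5·-52.2500 = -130.6250
edge 1: (2,25.5)→(12.5,10)  cross = 2·10 − 12.5·25.5 = -298.7500; (r_i+r_j)·cross = 14.5·-298.7500 = -4331.8750
edge 2: (12.5,10)→(17,31)  cross = 12.5·31 − 17·10 = 217.5000; (r_i+r_j)·cross = 29.5·217.5000 = 6416.2500
edge 3: (17,31)→(0.5,32.5)  cross = 17·32.5 − 0.5·31 = 537.0000; (r_i+r_j)·cross = 17.5·537.0000 = 9397.5000
Σcross = 403.5000 → A = |Σcross|/2 = 201.7500 mm²
Σ(r_i+r_j)·cross = 11351.2500 → first moment M = |Σ|/6 = 1891.8750
R_c = M/A = 1891.8750/201.7500 = 9.3773 mm
θ = 88° = 1.535890 rad
V = θ·R_c·A = 1.535890·9.3773·201.7500 = 2905.711 mm³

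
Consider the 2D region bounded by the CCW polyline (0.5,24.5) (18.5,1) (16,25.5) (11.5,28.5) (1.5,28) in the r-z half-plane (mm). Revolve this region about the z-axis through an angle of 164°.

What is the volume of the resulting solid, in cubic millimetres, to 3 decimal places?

Volume = 7285.848 mm³

Profile (r,z), 5 vertices: (0.5,24.5) (18.5,1) (16,25.5) (11.5,28.5) (1.5,28)
edge 0: (0.5,24.5)→(18.5,1)  cross = 0.5·1 − 18.5·24.5 = -452.7500; (r_i+r_j)·cross = 19·-452.7500 = -8602.2500
edge 1: (18.5,1)→(16,25.5)  cross = 18.5·25.5 − 16·1 = 455.7500; (r_i+r_j)·cross = 34.5·455.7500 = 15723.3750
edge 2: (16,25.5)→(11.5,28.5)  cross = 16·28.5 − 11.5·25.5 = 162.7500; (r_i+r_j)·cross = 27.5·162.7500 = 4475.6250
edge 3: (11.5,28.5)→(1.5,28)  cross = 11.5·28 − 1.5·28.5 = 279.2500; (r_i+r_j)·cross = 13·279.2500 = 3630.2500
edge 4: (1.5,28)→(0.5,24.5)  cross = 1.5·24.5 − 0.5·28 = 22.7500; (r_i+r_j)·cross = 2·22.7500 = 45.5000
Σcross = 467.7500 → A = |Σcross|/2 = 233.8750 mm²
Σ(r_i+r_j)·cross = 15272.5000 → first moment M = |Σ|/6 = 2545.4167
R_c = M/A = 2545.4167/233.8750 = 10.8837 mm
θ = 164° = 2.862340 rad
V = θ·R_c·A = 2.862340·10.8837·233.8750 = 7285.848 mm³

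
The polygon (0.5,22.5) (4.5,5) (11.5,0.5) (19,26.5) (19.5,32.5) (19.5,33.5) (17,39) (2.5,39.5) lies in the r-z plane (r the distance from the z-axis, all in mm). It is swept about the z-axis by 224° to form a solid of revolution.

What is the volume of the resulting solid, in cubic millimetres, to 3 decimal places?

Profile (r,z), 8 vertices: (0.5,22.5) (4.5,5) (11.5,0.5) (19,26.5) (19.5,32.5) (19.5,33.5) (17,39) (2.5,39.5)
edge 0: (0.5,22.5)→(4.5,5)  cross = 0.5·5 − 4.5·22.5 = -98.7500; (r_i+r_j)·cross = 5·-98.7500 = -493.7500
edge 1: (4.5,5)→(11.5,0.5)  cross = 4.5·0.5 − 11.5·5 = -55.2500; (r_i+r_j)·cross = 16·-55.2500 = -884.0000
edge 2: (11.5,0.5)→(19,26.5)  cross = 11.5·26.5 − 19·0.5 = 295.2500; (r_i+r_j)·cross = 30.5·295.2500 = 9005.1250
edge 3: (19,26.5)→(19.5,32.5)  cross = 19·32.5 − 19.5·26.5 = 100.7500; (r_i+r_j)·cross = 38.5·100.7500 = 3878.8750
edge 4: (19.5,32.5)→(19.5,33.5)  cross = 19.5·33.5 − 19.5·32.5 = 19.5000; (r_i+r_j)·cross = 39·19.5000 = 760.5000
edge 5: (19.5,33.5)→(17,39)  cross = 19.5·39 − 17·33.5 = 191.0000; (r_i+r_j)·cross = 36.5·191.0000 = 6971.5000
edge 6: (17,39)→(2.5,39.5)  cross = 17·39.5 − 2.5·39 = 574.0000; (r_i+r_j)·cross = 19.5·574.0000 = 11193.0000
edge 7: (2.5,39.5)→(0.5,22.5)  cross = 2.5·22.5 − 0.5·39.5 = 36.5000; (r_i+r_j)·cross = 3·36.5000 = 109.5000
Σcross = 1063.0000 → A = |Σcross|/2 = 531.5000 mm²
Σ(r_i+r_j)·cross = 30540.7500 → first moment M = |Σ|/6 = 5090.1250
R_c = M/A = 5090.1250/531.5000 = 9.5769 mm
θ = 224° = 3.909538 rad
V = θ·R_c·A = 3.909538·9.5769·531.5000 = 19900.035 mm³

Volume = 19900.035 mm³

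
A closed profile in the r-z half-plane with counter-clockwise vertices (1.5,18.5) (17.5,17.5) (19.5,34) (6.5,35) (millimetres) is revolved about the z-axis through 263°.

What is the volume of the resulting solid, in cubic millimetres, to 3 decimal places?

Volume = 12452.682 mm³

Profile (r,z), 4 vertices: (1.5,18.5) (17.5,17.5) (19.5,34) (6.5,35)
edge 0: (1.5,18.5)→(17.5,17.5)  cross = 1.5·17.5 − 17.5·18.5 = -297.5000; (r_i+r_j)·cross = 19·-297.5000 = -5652.5000
edge 1: (17.5,17.5)→(19.5,34)  cross = 17.5·34 − 19.5·17.5 = 253.7500; (r_i+r_j)·cross = 37·253.7500 = 9388.7500
edge 2: (19.5,34)→(6.5,35)  cross = 19.5·35 − 6.5·34 = 461.5000; (r_i+r_j)·cross = 26·461.5000 = 11999.0000
edge 3: (6.5,35)→(1.5,18.5)  cross = 6.5·18.5 − 1.5·35 = 67.7500; (r_i+r_j)·cross = 8·67.7500 = 542.0000
Σcross = 485.5000 → A = |Σcross|/2 = 242.7500 mm²
Σ(r_i+r_j)·cross = 16277.2500 → first moment M = |Σ|/6 = 2712.8750
R_c = M/A = 2712.8750/242.7500 = 11.1756 mm
θ = 263° = 4.590216 rad
V = θ·R_c·A = 4.590216·11.1756·242.7500 = 12452.682 mm³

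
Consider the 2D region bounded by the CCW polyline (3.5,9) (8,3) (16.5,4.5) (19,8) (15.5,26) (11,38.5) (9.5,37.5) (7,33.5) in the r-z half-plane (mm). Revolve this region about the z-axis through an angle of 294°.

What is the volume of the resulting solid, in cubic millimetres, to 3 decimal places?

Volume = 19602.513 mm³

Profile (r,z), 8 vertices: (3.5,9) (8,3) (16.5,4.5) (19,8) (15.5,26) (11,38.5) (9.5,37.5) (7,33.5)
edge 0: (3.5,9)→(8,3)  cross = 3.5·3 − 8·9 = -61.5000; (r_i+r_j)·cross = 11.5·-61.5000 = -707.2500
edge 1: (8,3)→(16.5,4.5)  cross = 8·4.5 − 16.5·3 = -13.5000; (r_i+r_j)·cross = 24.5·-13.5000 = -330.7500
edge 2: (16.5,4.5)→(19,8)  cross = 16.5·8 − 19·4.5 = 46.5000; (r_i+r_j)·cross = 35.5·46.5000 = 1650.7500
edge 3: (19,8)→(15.5,26)  cross = 19·26 − 15.5·8 = 370.0000; (r_i+r_j)·cross = 34.5·370.0000 = 12765.0000
edge 4: (15.5,26)→(11,38.5)  cross = 15.5·38.5 − 11·26 = 310.7500; (r_i+r_j)·cross = 26.5·310.7500 = 8234.8750
edge 5: (11,38.5)→(9.5,37.5)  cross = 11·37.5 − 9.5·38.5 = 46.7500; (r_i+r_j)·cross = 20.5·46.7500 = 958.3750
edge 6: (9.5,37.5)→(7,33.5)  cross = 9.5·33.5 − 7·37.5 = 55.7500; (r_i+r_j)·cross = 16.5·55.7500 = 919.8750
edge 7: (7,33.5)→(3.5,9)  cross = 7·9 − 3.5·33.5 = -54.2500; (r_i+r_j)·cross = 10.5·-54.2500 = -569.6250
Σcross = 700.5000 → A = |Σcross|/2 = 350.2500 mm²
Σ(r_i+r_j)·cross = 22921.2500 → first moment M = |Σ|/6 = 3820.2083
R_c = M/A = 3820.2083/350.2500 = 10.9071 mm
θ = 294° = 5.131268 rad
V = θ·R_c·A = 5.131268·10.9071·350.2500 = 19602.513 mm³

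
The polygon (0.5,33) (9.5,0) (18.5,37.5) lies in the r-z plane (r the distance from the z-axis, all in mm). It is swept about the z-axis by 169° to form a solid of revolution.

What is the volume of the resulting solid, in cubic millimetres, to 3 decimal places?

Volume = 8889.745 mm³

Profile (r,z), 3 vertices: (0.5,33) (9.5,0) (18.5,37.5)
edge 0: (0.5,33)→(9.5,0)  cross = 0.5·0 − 9.5·33 = -313.5000; (r_i+r_j)·cross = 10·-313.5000 = -3135.0000
edge 1: (9.5,0)→(18.5,37.5)  cross = 9.5·37.5 − 18.5·0 = 356.2500; (r_i+r_j)·cross = 28·356.2500 = 9975.0000
edge 2: (18.5,37.5)→(0.5,33)  cross = 18.5·33 − 0.5·37.5 = 591.7500; (r_i+r_j)·cross = 19·591.7500 = 11243.2500
Σcross = 634.5000 → A = |Σcross|/2 = 317.2500 mm²
Σ(r_i+r_j)·cross = 18083.2500 → first moment M = |Σ|/6 = 3013.8750
R_c = M/A = 3013.8750/317.2500 = 9.5000 mm
θ = 169° = 2.949606 rad
V = θ·R_c·A = 2.949606·9.5000·317.2500 = 8889.745 mm³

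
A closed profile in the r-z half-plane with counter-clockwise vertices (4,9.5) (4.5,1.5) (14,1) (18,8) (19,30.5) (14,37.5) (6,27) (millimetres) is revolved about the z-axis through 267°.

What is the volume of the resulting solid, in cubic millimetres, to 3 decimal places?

Profile (r,z), 7 vertices: (4,9.5) (4.5,1.5) (14,1) (18,8) (19,30.5) (14,37.5) (6,27)
edge 0: (4,9.5)→(4.5,1.5)  cross = 4·1.5 − 4.5·9.5 = -36.7500; (r_i+r_j)·cross = 8.5·-36.7500 = -312.3750
edge 1: (4.5,1.5)→(14,1)  cross = 4.5·1 − 14·1.5 = -16.5000; (r_i+r_j)·cross = 18.5·-16.5000 = -305.2500
edge 2: (14,1)→(18,8)  cross = 14·8 − 18·1 = 94.0000; (r_i+r_j)·cross = 32·94.0000 = 3008.0000
edge 3: (18,8)→(19,30.5)  cross = 18·30.5 − 19·8 = 397.0000; (r_i+r_j)·cross = 37·397.0000 = 14689.0000
edge 4: (19,30.5)→(14,37.5)  cross = 19·37.5 − 14·30.5 = 285.5000; (r_i+r_j)·cross = 33·285.5000 = 9421.5000
edge 5: (14,37.5)→(6,27)  cross = 14·27 − 6·37.5 = 153.0000; (r_i+r_j)·cross = 20·153.0000 = 3060.0000
edge 6: (6,27)→(4,9.5)  cross = 6·9.5 − 4·27 = -51.0000; (r_i+r_j)·cross = 10·-51.0000 = -510.0000
Σcross = 825.2500 → A = |Σcross|/2 = 412.6250 mm²
Σ(r_i+r_j)·cross = 29050.8750 → first moment M = |Σ|/6 = 4841.8125
R_c = M/A = 4841.8125/412.6250 = 11.7342 mm
θ = 267° = 4.660029 rad
V = θ·R_c·A = 4.660029·11.7342·412.6250 = 22562.987 mm³

Volume = 22562.987 mm³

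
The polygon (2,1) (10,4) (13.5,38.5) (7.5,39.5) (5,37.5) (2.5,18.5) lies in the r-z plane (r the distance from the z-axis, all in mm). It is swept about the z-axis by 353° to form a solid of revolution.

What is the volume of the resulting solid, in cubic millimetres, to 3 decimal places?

Volume = 14140.807 mm³

Profile (r,z), 6 vertices: (2,1) (10,4) (13.5,38.5) (7.5,39.5) (5,37.5) (2.5,18.5)
edge 0: (2,1)→(10,4)  cross = 2·4 − 10·1 = -2.0000; (r_i+r_j)·cross = 12·-2.0000 = -24.0000
edge 1: (10,4)→(13.5,38.5)  cross = 10·38.5 − 13.5·4 = 331.0000; (r_i+r_j)·cross = 23.5·331.0000 = 7778.5000
edge 2: (13.5,38.5)→(7.5,39.5)  cross = 13.5·39.5 − 7.5·38.5 = 244.5000; (r_i+r_j)·cross = 21·244.5000 = 5134.5000
edge 3: (7.5,39.5)→(5,37.5)  cross = 7.5·37.5 − 5·39.5 = 83.7500; (r_i+r_j)·cross = 12.5·83.7500 = 1046.8750
edge 4: (5,37.5)→(2.5,18.5)  cross = 5·18.5 − 2.5·37.5 = -1.2500; (r_i+r_j)·cross = 7.5·-1.2500 = -9.3750
edge 5: (2.5,18.5)→(2,1)  cross = 2.5·1 − 2·18.5 = -34.5000; (r_i+r_j)·cross = 4.5·-34.5000 = -155.2500
Σcross = 621.5000 → A = |Σcross|/2 = 310.7500 mm²
Σ(r_i+r_j)·cross = 13771.2500 → first moment M = |Σ|/6 = 2295.2083
R_c = M/A = 2295.2083/310.7500 = 7.3860 mm
θ = 353° = 6.161012 rad
V = θ·R_c·A = 6.161012·7.3860·310.7500 = 14140.807 mm³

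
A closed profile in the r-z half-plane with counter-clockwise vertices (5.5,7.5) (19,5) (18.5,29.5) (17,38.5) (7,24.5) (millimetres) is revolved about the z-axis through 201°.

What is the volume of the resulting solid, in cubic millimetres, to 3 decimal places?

Volume = 14449.912 mm³

Profile (r,z), 5 vertices: (5.5,7.5) (19,5) (18.5,29.5) (17,38.5) (7,24.5)
edge 0: (5.5,7.5)→(19,5)  cross = 5.5·5 − 19·7.5 = -115.0000; (r_i+r_j)·cross = 24.5·-115.0000 = -2817.5000
edge 1: (19,5)→(18.5,29.5)  cross = 19·29.5 − 18.5·5 = 468.0000; (r_i+r_j)·cross = 37.5·468.0000 = 17550.0000
edge 2: (18.5,29.5)→(17,38.5)  cross = 18.5·38.5 − 17·29.5 = 210.7500; (r_i+r_j)·cross = 35.5·210.7500 = 7481.6250
edge 3: (17,38.5)→(7,24.5)  cross = 17·24.5 − 7·38.5 = 147.0000; (r_i+r_j)·cross = 24·147.0000 = 3528.0000
edge 4: (7,24.5)→(5.5,7.5)  cross = 7·7.5 − 5.5·24.5 = -82.2500; (r_i+r_j)·cross = 12.5·-82.2500 = -1028.1250
Σcross = 628.5000 → A = |Σcross|/2 = 314.2500 mm²
Σ(r_i+r_j)·cross = 24714.0000 → first moment M = |Σ|/6 = 4119.0000
R_c = M/A = 4119.0000/314.2500 = 13.1074 mm
θ = 201° = 3.508112 rad
V = θ·R_c·A = 3.508112·13.1074·314.2500 = 14449.912 mm³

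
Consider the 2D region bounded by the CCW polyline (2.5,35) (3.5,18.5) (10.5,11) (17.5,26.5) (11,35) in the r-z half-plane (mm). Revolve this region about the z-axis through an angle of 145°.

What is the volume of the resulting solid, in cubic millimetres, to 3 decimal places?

Profile (r,z), 5 vertices: (2.5,35) (3.5,18.5) (10.5,11) (17.5,26.5) (11,35)
edge 0: (2.5,35)→(3.5,18.5)  cross = 2.5·18.5 − 3.5·35 = -76.2500; (r_i+r_j)·cross = 6·-76.2500 = -457.5000
edge 1: (3.5,18.5)→(10.5,11)  cross = 3.5·11 − 10.5·18.5 = -155.7500; (r_i+r_j)·cross = 14·-155.7500 = -2180.5000
edge 2: (10.5,11)→(17.5,26.5)  cross = 10.5·26.5 − 17.5·11 = 85.7500; (r_i+r_j)·cross = 28·85.7500 = 2401.0000
edge 3: (17.5,26.5)→(11,35)  cross = 17.5·35 − 11·26.5 = 321.0000; (r_i+r_j)·cross = 28.5·321.0000 = 9148.5000
edge 4: (11,35)→(2.5,35)  cross = 11·35 − 2.5·35 = 297.5000; (r_i+r_j)·cross = 13.5·297.5000 = 4016.2500
Σcross = 472.2500 → A = |Σcross|/2 = 236.1250 mm²
Σ(r_i+r_j)·cross = 12927.7500 → first moment M = |Σ|/6 = 2154.6250
R_c = M/A = 2154.6250/236.1250 = 9.1249 mm
θ = 145° = 2.530727 rad
V = θ·R_c·A = 2.530727·9.1249·236.1250 = 5452.769 mm³

Volume = 5452.769 mm³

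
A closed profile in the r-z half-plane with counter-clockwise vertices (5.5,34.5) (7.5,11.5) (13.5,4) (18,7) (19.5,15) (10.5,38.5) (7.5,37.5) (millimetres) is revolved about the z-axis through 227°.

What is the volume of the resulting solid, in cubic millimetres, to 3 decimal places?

Volume = 13809.358 mm³

Profile (r,z), 7 vertices: (5.5,34.5) (7.5,11.5) (13.5,4) (18,7) (19.5,15) (10.5,38.5) (7.5,37.5)
edge 0: (5.5,34.5)→(7.5,11.5)  cross = 5.5·11.5 − 7.5·34.5 = -195.5000; (r_i+r_j)·cross = 13·-195.5000 = -2541.5000
edge 1: (7.5,11.5)→(13.5,4)  cross = 7.5·4 − 13.5·11.5 = -125.2500; (r_i+r_j)·cross = 21·-125.2500 = -2630.2500
edge 2: (13.5,4)→(18,7)  cross = 13.5·7 − 18·4 = 22.5000; (r_i+r_j)·cross = 31.5·22.5000 = 708.7500
edge 3: (18,7)→(19.5,15)  cross = 18·15 − 19.5·7 = 133.5000; (r_i+r_j)·cross = 37.5·133.5000 = 5006.2500
edge 4: (19.5,15)→(10.5,38.5)  cross = 19.5·38.5 − 10.5·15 = 593.2500; (r_i+r_j)·cross = 30·593.2500 = 17797.5000
edge 5: (10.5,38.5)→(7.5,37.5)  cross = 10.5·37.5 − 7.5·38.5 = 105.0000; (r_i+r_j)·cross = 18·105.0000 = 1890.0000
edge 6: (7.5,37.5)→(5.5,34.5)  cross = 7.5·34.5 − 5.5·37.5 = 52.5000; (r_i+r_j)·cross = 13·52.5000 = 682.5000
Σcross = 586.0000 → A = |Σcross|/2 = 293.0000 mm²
Σ(r_i+r_j)·cross = 20913.2500 → first moment M = |Σ|/6 = 3485.5417
R_c = M/A = 3485.5417/293.0000 = 11.8960 mm
θ = 227° = 3.961897 rad
V = θ·R_c·A = 3.961897·11.8960·293.0000 = 13809.358 mm³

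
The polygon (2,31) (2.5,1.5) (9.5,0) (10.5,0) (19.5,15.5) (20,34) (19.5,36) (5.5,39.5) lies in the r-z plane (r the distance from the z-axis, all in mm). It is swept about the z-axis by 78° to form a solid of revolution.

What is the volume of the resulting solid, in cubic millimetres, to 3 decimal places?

Volume = 8069.159 mm³

Profile (r,z), 8 vertices: (2,31) (2.5,1.5) (9.5,0) (10.5,0) (19.5,15.5) (20,34) (19.5,36) (5.5,39.5)
edge 0: (2,31)→(2.5,1.5)  cross = 2·1.5 − 2.5·31 = -74.5000; (r_i+r_j)·cross = 4.5·-74.5000 = -335.2500
edge 1: (2.5,1.5)→(9.5,0)  cross = 2.5·0 − 9.5·1.5 = -14.2500; (r_i+r_j)·cross = 12·-14.2500 = -171.0000
edge 2: (9.5,0)→(10.5,0)  cross = 9.5·0 − 10.5·0 = 0.0000; (r_i+r_j)·cross = 20·0.0000 = 0.0000
edge 3: (10.5,0)→(19.5,15.5)  cross = 10.5·15.5 − 19.5·0 = 162.7500; (r_i+r_j)·cross = 30·162.7500 = 4882.5000
edge 4: (19.5,15.5)→(20,34)  cross = 19.5·34 − 20·15.5 = 353.0000; (r_i+r_j)·cross = 39.5·353.0000 = 13943.5000
edge 5: (20,34)→(19.5,36)  cross = 20·36 − 19.5·34 = 57.0000; (r_i+r_j)·cross = 39.5·57.0000 = 2251.5000
edge 6: (19.5,36)→(5.5,39.5)  cross = 19.5·39.5 − 5.5·36 = 572.2500; (r_i+r_j)·cross = 25·572.2500 = 14306.2500
edge 7: (5.5,39.5)→(2,31)  cross = 5.5·31 − 2·39.5 = 91.5000; (r_i+r_j)·cross = 7.5·91.5000 = 686.2500
Σcross = 1147.7500 → A = |Σcross|/2 = 573.8750 mm²
Σ(r_i+r_j)·cross = 35563.7500 → first moment M = |Σ|/6 = 5927.2917
R_c = M/A = 5927.2917/573.8750 = 10.3285 mm
θ = 78° = 1.361357 rad
V = θ·R_c·A = 1.361357·10.3285·573.8750 = 8069.159 mm³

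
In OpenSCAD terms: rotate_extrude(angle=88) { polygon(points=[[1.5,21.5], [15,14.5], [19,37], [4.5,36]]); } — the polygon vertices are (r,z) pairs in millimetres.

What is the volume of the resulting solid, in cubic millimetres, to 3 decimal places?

Volume = 4341.032 mm³

Profile (r,z), 4 vertices: (1.5,21.5) (15,14.5) (19,37) (4.5,36)
edge 0: (1.5,21.5)→(15,14.5)  cross = 1.5·14.5 − 15·21.5 = -300.7500; (r_i+r_j)·cross = 16.5·-300.7500 = -4962.3750
edge 1: (15,14.5)→(19,37)  cross = 15·37 − 19·14.5 = 279.5000; (r_i+r_j)·cross = 34·279.5000 = 9503.0000
edge 2: (19,37)→(4.5,36)  cross = 19·36 − 4.5·37 = 517.5000; (r_i+r_j)·cross = 23.5·517.5000 = 12161.2500
edge 3: (4.5,36)→(1.5,21.5)  cross = 4.5·21.5 − 1.5·36 = 42.7500; (r_i+r_j)·cross = 6·42.7500 = 256.5000
Σcross = 539.0000 → A = |Σcross|/2 = 269.5000 mm²
Σ(r_i+r_j)·cross = 16958.3750 → first moment M = |Σ|/6 = 2826.3958
R_c = M/A = 2826.3958/269.5000 = 10.4876 mm
θ = 88° = 1.535890 rad
V = θ·R_c·A = 1.535890·10.4876·269.5000 = 4341.032 mm³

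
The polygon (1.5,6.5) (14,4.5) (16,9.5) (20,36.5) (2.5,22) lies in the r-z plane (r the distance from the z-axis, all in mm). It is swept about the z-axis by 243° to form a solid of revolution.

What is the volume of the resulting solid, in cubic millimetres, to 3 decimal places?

Volume = 15895.831 mm³

Profile (r,z), 5 vertices: (1.5,6.5) (14,4.5) (16,9.5) (20,36.5) (2.5,22)
edge 0: (1.5,6.5)→(14,4.5)  cross = 1.5·4.5 − 14·6.5 = -84.2500; (r_i+r_j)·cross = 15.5·-84.2500 = -1305.8750
edge 1: (14,4.5)→(16,9.5)  cross = 14·9.5 − 16·4.5 = 61.0000; (r_i+r_j)·cross = 30·61.0000 = 1830.0000
edge 2: (16,9.5)→(20,36.5)  cross = 16·36.5 − 20·9.5 = 394.0000; (r_i+r_j)·cross = 36·394.0000 = 14184.0000
edge 3: (20,36.5)→(2.5,22)  cross = 20·22 − 2.5·36.5 = 348.7500; (r_i+r_j)·cross = 22.5·348.7500 = 7846.8750
edge 4: (2.5,22)→(1.5,6.5)  cross = 2.5·6.5 − 1.5·22 = -16.7500; (r_i+r_j)·cross = 4·-16.7500 = -67.0000
Σcross = 702.7500 → A = |Σcross|/2 = 351.3750 mm²
Σ(r_i+r_j)·cross = 22488.0000 → first moment M = |Σ|/6 = 3748.0000
R_c = M/A = 3748.0000/351.3750 = 10.6667 mm
θ = 243° = 4.241150 rad
V = θ·R_c·A = 4.241150·10.6667·351.3750 = 15895.831 mm³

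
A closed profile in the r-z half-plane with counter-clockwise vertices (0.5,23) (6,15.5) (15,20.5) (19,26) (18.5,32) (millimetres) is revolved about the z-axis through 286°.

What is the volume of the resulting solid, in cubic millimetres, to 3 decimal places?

Volume = 7831.782 mm³

Profile (r,z), 5 vertices: (0.5,23) (6,15.5) (15,20.5) (19,26) (18.5,32)
edge 0: (0.5,23)→(6,15.5)  cross = 0.5·15.5 − 6·23 = -130.2500; (r_i+r_j)·cross = 6.5·-130.2500 = -846.6250
edge 1: (6,15.5)→(15,20.5)  cross = 6·20.5 − 15·15.5 = -109.5000; (r_i+r_j)·cross = 21·-109.5000 = -2299.5000
edge 2: (15,20.5)→(19,26)  cross = 15·26 − 19·20.5 = 0.5000; (r_i+r_j)·cross = 34·0.5000 = 17.0000
edge 3: (19,26)→(18.5,32)  cross = 19·32 − 18.5·26 = 127.0000; (r_i+r_j)·cross = 37.5·127.0000 = 4762.5000
edge 4: (18.5,32)→(0.5,23)  cross = 18.5·23 − 0.5·32 = 409.5000; (r_i+r_j)·cross = 19·409.5000 = 7780.5000
Σcross = 297.2500 → A = |Σcross|/2 = 148.6250 mm²
Σ(r_i+r_j)·cross = 9413.8750 → first moment M = |Σ|/6 = 1568.9792
R_c = M/A = 1568.9792/148.6250 = 10.5566 mm
θ = 286° = 4.991642 rad
V = θ·R_c·A = 4.991642·10.5566·148.6250 = 7831.782 mm³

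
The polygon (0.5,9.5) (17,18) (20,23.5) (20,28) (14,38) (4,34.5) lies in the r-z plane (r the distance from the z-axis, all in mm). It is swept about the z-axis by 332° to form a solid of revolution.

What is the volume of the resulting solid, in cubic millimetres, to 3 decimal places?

Profile (r,z), 6 vertices: (0.5,9.5) (17,18) (20,23.5) (20,28) (14,38) (4,34.5)
edge 0: (0.5,9.5)→(17,18)  cross = 0.5·18 − 17·9.5 = -152.5000; (r_i+r_j)·cross = 17.5·-152.5000 = -2668.7500
edge 1: (17,18)→(20,23.5)  cross = 17·23.5 − 20·18 = 39.5000; (r_i+r_j)·cross = 37·39.5000 = 1461.5000
edge 2: (20,23.5)→(20,28)  cross = 20·28 − 20·23.5 = 90.0000; (r_i+r_j)·cross = 40·90.0000 = 3600.0000
edge 3: (20,28)→(14,38)  cross = 20·38 − 14·28 = 368.0000; (r_i+r_j)·cross = 34·368.0000 = 12512.0000
edge 4: (14,38)→(4,34.5)  cross = 14·34.5 − 4·38 = 331.0000; (r_i+r_j)·cross = 18·331.0000 = 5958.0000
edge 5: (4,34.5)→(0.5,9.5)  cross = 4·9.5 − 0.5·34.5 = 20.7500; (r_i+r_j)·cross = 4.5·20.7500 = 93.3750
Σcross = 696.7500 → A = |Σcross|/2 = 348.3750 mm²
Σ(r_i+r_j)·cross = 20956.1250 → first moment M = |Σ|/6 = 3492.6875
R_c = M/A = 3492.6875/348.3750 = 10.0257 mm
θ = 332° = 5.794493 rad
V = θ·R_c·A = 5.794493·10.0257·348.3750 = 20238.354 mm³

Volume = 20238.354 mm³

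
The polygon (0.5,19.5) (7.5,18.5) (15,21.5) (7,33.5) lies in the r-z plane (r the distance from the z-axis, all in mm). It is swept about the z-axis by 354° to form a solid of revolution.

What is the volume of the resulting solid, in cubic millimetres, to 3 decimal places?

Profile (r,z), 4 vertices: (0.5,19.5) (7.5,18.5) (15,21.5) (7,33.5)
edge 0: (0.5,19.5)→(7.5,18.5)  cross = 0.5·18.5 − 7.5·19.5 = -137.0000; (r_i+r_j)·cross = 8·-137.0000 = -1096.0000
edge 1: (7.5,18.5)→(15,21.5)  cross = 7.5·21.5 − 15·18.5 = -116.2500; (r_i+r_j)·cross = 22.5·-116.2500 = -2615.6250
edge 2: (15,21.5)→(7,33.5)  cross = 15·33.5 − 7·21.5 = 352.0000; (r_i+r_j)·cross = 22·352.0000 = 7744.0000
edge 3: (7,33.5)→(0.5,19.5)  cross = 7·19.5 − 0.5·33.5 = 119.7500; (r_i+r_j)·cross = 7.5·119.7500 = 898.1250
Σcross = 218.5000 → A = |Σcross|/2 = 109.2500 mm²
Σ(r_i+r_j)·cross = 4930.5000 → first moment M = |Σ|/6 = 821.7500
R_c = M/A = 821.7500/109.2500 = 7.5217 mm
θ = 354° = 6.178466 rad
V = θ·R_c·A = 6.178466·7.5217·109.2500 = 5077.154 mm³

Volume = 5077.154 mm³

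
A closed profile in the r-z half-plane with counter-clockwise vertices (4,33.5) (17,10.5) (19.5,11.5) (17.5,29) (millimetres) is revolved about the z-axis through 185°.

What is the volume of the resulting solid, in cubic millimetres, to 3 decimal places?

Volume = 6550.548 mm³

Profile (r,z), 4 vertices: (4,33.5) (17,10.5) (19.5,11.5) (17.5,29)
edge 0: (4,33.5)→(17,10.5)  cross = 4·10.5 − 17·33.5 = -527.5000; (r_i+r_j)·cross = 21·-527.5000 = -11077.5000
edge 1: (17,10.5)→(19.5,11.5)  cross = 17·11.5 − 19.5·10.5 = -9.2500; (r_i+r_j)·cross = 36.5·-9.2500 = -337.6250
edge 2: (19.5,11.5)→(17.5,29)  cross = 19.5·29 − 17.5·11.5 = 364.2500; (r_i+r_j)·cross = 37·364.2500 = 13477.2500
edge 3: (17.5,29)→(4,33.5)  cross = 17.5·33.5 − 4·29 = 470.2500; (r_i+r_j)·cross = 21.5·470.2500 = 10110.3750
Σcross = 297.7500 → A = |Σcross|/2 = 148.8750 mm²
Σ(r_i+r_j)·cross = 12172.5000 → first moment M = |Σ|/6 = 2028.7500
R_c = M/A = 2028.7500/148.8750 = 13.6272 mm
θ = 185° = 3.228859 rad
V = θ·R_c·A = 3.228859·13.6272·148.8750 = 6550.548 mm³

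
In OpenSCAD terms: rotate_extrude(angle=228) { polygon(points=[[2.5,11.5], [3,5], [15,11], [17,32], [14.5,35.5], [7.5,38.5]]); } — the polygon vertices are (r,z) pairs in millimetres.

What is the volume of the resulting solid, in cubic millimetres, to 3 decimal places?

Profile (r,z), 6 vertices: (2.5,11.5) (3,5) (15,11) (17,32) (14.5,35.5) (7.5,38.5)
edge 0: (2.5,11.5)→(3,5)  cross = 2.5·5 − 3·11.5 = -22.0000; (r_i+r_j)·cross = 5.5·-22.0000 = -121.0000
edge 1: (3,5)→(15,11)  cross = 3·11 − 15·5 = -42.0000; (r_i+r_j)·cross = 18·-42.0000 = -756.0000
edge 2: (15,11)→(17,32)  cross = 15·32 − 17·11 = 293.0000; (r_i+r_j)·cross = 32·293.0000 = 9376.0000
edge 3: (17,32)→(14.5,35.5)  cross = 17·35.5 − 14.5·32 = 139.5000; (r_i+r_j)·cross = 31.5·139.5000 = 4394.2500
edge 4: (14.5,35.5)→(7.5,38.5)  cross = 14.5·38.5 − 7.5·35.5 = 292.0000; (r_i+r_j)·cross = 22·292.0000 = 6424.0000
edge 5: (7.5,38.5)→(2.5,11.5)  cross = 7.5·11.5 − 2.5·38.5 = -10.0000; (r_i+r_j)·cross = 10·-10.0000 = -100.0000
Σcross = 650.5000 → A = |Σcross|/2 = 325.2500 mm²
Σ(r_i+r_j)·cross = 19217.2500 → first moment M = |Σ|/6 = 3202.8750
R_c = M/A = 3202.8750/325.2500 = 9.8474 mm
θ = 228° = 3.979351 rad
V = θ·R_c·A = 3.979351·9.8474·325.2500 = 12745.363 mm³

Volume = 12745.363 mm³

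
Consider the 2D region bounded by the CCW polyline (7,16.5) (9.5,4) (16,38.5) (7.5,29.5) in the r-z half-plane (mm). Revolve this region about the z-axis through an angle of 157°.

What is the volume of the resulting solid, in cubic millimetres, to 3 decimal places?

Volume = 3962.624 mm³

Profile (r,z), 4 vertices: (7,16.5) (9.5,4) (16,38.5) (7.5,29.5)
edge 0: (7,16.5)→(9.5,4)  cross = 7·4 − 9.5·16.5 = -128.7500; (r_i+r_j)·cross = 16.5·-128.7500 = -2124.3750
edge 1: (9.5,4)→(16,38.5)  cross = 9.5·38.5 − 16·4 = 301.7500; (r_i+r_j)·cross = 25.5·301.7500 = 7694.6250
edge 2: (16,38.5)→(7.5,29.5)  cross = 16·29.5 − 7.5·38.5 = 183.2500; (r_i+r_j)·cross = 23.5·183.2500 = 4306.3750
edge 3: (7.5,29.5)→(7,16.5)  cross = 7.5·16.5 − 7·29.5 = -82.7500; (r_i+r_j)·cross = 14.5·-82.7500 = -1199.8750
Σcross = 273.5000 → A = |Σcross|/2 = 136.7500 mm²
Σ(r_i+r_j)·cross = 8676.7500 → first moment M = |Σ|/6 = 1446.1250
R_c = M/A = 1446.1250/136.7500 = 10.5750 mm
θ = 157° = 2.740167 rad
V = θ·R_c·A = 2.740167·10.5750·136.7500 = 3962.624 mm³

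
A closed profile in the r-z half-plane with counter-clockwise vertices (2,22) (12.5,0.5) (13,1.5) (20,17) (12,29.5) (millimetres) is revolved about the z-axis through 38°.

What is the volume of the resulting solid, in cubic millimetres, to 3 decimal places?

Profile (r,z), 5 vertices: (2,22) (12.5,0.5) (13,1.5) (20,17) (12,29.5)
edge 0: (2,22)→(12.5,0.5)  cross = 2·0.5 − 12.5·22 = -274.0000; (r_i+r_j)·cross = 14.5·-274.0000 = -3973.0000
edge 1: (12.5,0.5)→(13,1.5)  cross = 12.5·1.5 − 13·0.5 = 12.2500; (r_i+r_j)·cross = 25.5·12.2500 = 312.3750
edge 2: (13,1.5)→(20,17)  cross = 13·17 − 20·1.5 = 191.0000; (r_i+r_j)·cross = 33·191.0000 = 6303.0000
edge 3: (20,17)→(12,29.5)  cross = 20·29.5 − 12·17 = 386.0000; (r_i+r_j)·cross = 32·386.0000 = 12352.0000
edge 4: (12,29.5)→(2,22)  cross = 12·22 − 2·29.5 = 205.0000; (r_i+r_j)·cross = 14·205.0000 = 2870.0000
Σcross = 520.2500 → A = |Σcross|/2 = 260.1250 mm²
Σ(r_i+r_j)·cross = 17864.3750 → first moment M = |Σ|/6 = 2977.3958
R_c = M/A = 2977.3958/260.1250 = 11.4460 mm
θ = 38° = 0.663225 rad
V = θ·R_c·A = 0.663225·11.4460·260.1250 = 1974.684 mm³

Volume = 1974.684 mm³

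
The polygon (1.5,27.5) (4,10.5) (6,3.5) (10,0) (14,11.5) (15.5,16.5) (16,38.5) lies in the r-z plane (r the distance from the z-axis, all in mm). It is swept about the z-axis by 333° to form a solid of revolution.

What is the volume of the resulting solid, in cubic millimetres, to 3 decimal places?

Volume = 19294.451 mm³

Profile (r,z), 7 vertices: (1.5,27.5) (4,10.5) (6,3.5) (10,0) (14,11.5) (15.5,16.5) (16,38.5)
edge 0: (1.5,27.5)→(4,10.5)  cross = 1.5·10.5 − 4·27.5 = -94.2500; (r_i+r_j)·cross = 5.5·-94.2500 = -518.3750
edge 1: (4,10.5)→(6,3.5)  cross = 4·3.5 − 6·10.5 = -49.0000; (r_i+r_j)·cross = 10·-49.0000 = -490.0000
edge 2: (6,3.5)→(10,0)  cross = 6·0 − 10·3.5 = -35.0000; (r_i+r_j)·cross = 16·-35.0000 = -560.0000
edge 3: (10,0)→(14,11.5)  cross = 10·11.5 − 14·0 = 115.0000; (r_i+r_j)·cross = 24·115.0000 = 2760.0000
edge 4: (14,11.5)→(15.5,16.5)  cross = 14·16.5 − 15.5·11.5 = 52.7500; (r_i+r_j)·cross = 29.5·52.7500 = 1556.1250
edge 5: (15.5,16.5)→(16,38.5)  cross = 15.5·38.5 − 16·16.5 = 332.7500; (r_i+r_j)·cross = 31.5·332.7500 = 10481.6250
edge 6: (16,38.5)→(1.5,27.5)  cross = 16·27.5 − 1.5·38.5 = 382.2500; (r_i+r_j)·cross = 17.5·382.2500 = 6689.3750
Σcross = 704.5000 → A = |Σcross|/2 = 352.2500 mm²
Σ(r_i+r_j)·cross = 19918.7500 → first moment M = |Σ|/6 = 3319.7917
R_c = M/A = 3319.7917/352.2500 = 9.4245 mm
θ = 333° = 5.811946 rad
V = θ·R_c·A = 5.811946·9.4245·352.2500 = 19294.451 mm³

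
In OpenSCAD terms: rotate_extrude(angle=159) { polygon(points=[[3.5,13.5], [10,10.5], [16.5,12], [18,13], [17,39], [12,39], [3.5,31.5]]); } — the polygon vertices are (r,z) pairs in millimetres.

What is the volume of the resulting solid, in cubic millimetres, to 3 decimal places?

Profile (r,z), 7 vertices: (3.5,13.5) (10,10.5) (16.5,12) (18,13) (17,39) (12,39) (3.5,31.5)
edge 0: (3.5,13.5)→(10,10.5)  cross = 3.5·10.5 − 10·13.5 = -98.2500; (r_i+r_j)·cross = 13.5·-98.2500 = -1326.3750
edge 1: (10,10.5)→(16.5,12)  cross = 10·12 − 16.5·10.5 = -53.2500; (r_i+r_j)·cross = 26.5·-53.2500 = -1411.1250
edge 2: (16.5,12)→(18,13)  cross = 16.5·13 − 18·12 = -1.5000; (r_i+r_j)·cross = 34.5·-1.5000 = -51.7500
edge 3: (18,13)→(17,39)  cross = 18·39 − 17·13 = 481.0000; (r_i+r_j)·cross = 35·481.0000 = 16835.0000
edge 4: (17,39)→(12,39)  cross = 17·39 − 12·39 = 195.0000; (r_i+r_j)·cross = 29·195.0000 = 5655.0000
edge 5: (12,39)→(3.5,31.5)  cross = 12·31.5 − 3.5·39 = 241.5000; (r_i+r_j)·cross = 15.5·241.5000 = 3743.2500
edge 6: (3.5,31.5)→(3.5,13.5)  cross = 3.5·13.5 − 3.5·31.5 = -63.0000; (r_i+r_j)·cross = 7·-63.0000 = -441.0000
Σcross = 701.5000 → A = |Σcross|/2 = 350.7500 mm²
Σ(r_i+r_j)·cross = 23003.0000 → first moment M = |Σ|/6 = 3833.8333
R_c = M/A = 3833.8333/350.7500 = 10.9304 mm
θ = 159° = 2.775074 rad
V = θ·R_c·A = 2.775074·10.9304·350.7500 = 10639.169 mm³

Volume = 10639.169 mm³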